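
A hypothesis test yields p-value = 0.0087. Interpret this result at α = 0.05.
Since p = 0.0087 < α = 0.05, reject H₀.
There is sufficient evidence to reject the null hypothesis; the result is statistically significant at the 0.05 level.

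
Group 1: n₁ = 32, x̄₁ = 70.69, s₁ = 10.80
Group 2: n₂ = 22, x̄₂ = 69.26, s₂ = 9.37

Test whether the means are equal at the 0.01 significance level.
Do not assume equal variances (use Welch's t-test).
Welch's two-sample t-test:
H₀: μ₁ = μ₂
H₁: μ₁ ≠ μ₂
s₁²/n₁ = 10.80²/32 = 3.6450,  s₂²/n₂ = 9.37²/22 = 3.9908
SE = √(s₁²/n₁ + s₂²/n₂) = √(3.6450 + 3.9908) = 2.7633
df (Welch-Satterthwaite) = (s₁²/n₁ + s₂²/n₂)² / [(s₁²/n₁)²/(n₁-1) + (s₂²/n₂)²/(n₂-1)] ≈ 49.12
t = (x̄₁ - x̄₂) / SE = (70.69 - 69.26) / 2.7633 = 1.43 / 2.7633 = 0.517
p-value = 0.6071

Since p-value > α = 0.01, we fail to reject H₀.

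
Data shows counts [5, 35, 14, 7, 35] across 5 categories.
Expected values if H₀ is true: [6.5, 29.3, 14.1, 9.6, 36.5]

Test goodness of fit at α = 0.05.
Chi-square goodness of fit test:
H₀: observed counts match expected distribution
H₁: observed counts differ from expected distribution
df = k - 1 = 4
χ² = Σ(O - E)²/E
   = (5 - 6.5)²/6.5 + (35 - 29.3)²/29.3 + (14 - 14.1)²/14.1 + (7 - 9.6)²/9.6 + (35 - 36.5)²/36.5
   = 0.346 + 1.109 + 0.001 + 0.704 + 0.062
   = 2.22
p-value = 0.6951

Since p-value > α = 0.05, we fail to reject H₀.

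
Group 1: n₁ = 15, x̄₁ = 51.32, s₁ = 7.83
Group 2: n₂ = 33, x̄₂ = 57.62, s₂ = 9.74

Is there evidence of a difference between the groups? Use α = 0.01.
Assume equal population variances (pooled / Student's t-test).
Student's two-sample t-test (equal variances):
H₀: μ₁ = μ₂
H₁: μ₁ ≠ μ₂
df = n₁ + n₂ - 2 = 46
Pooled variance s_p² = [(n₁-1)s₁² + (n₂-1)s₂²] / (n₁ + n₂ - 2) = [(14)(7.83²) + (32)(9.74²)] / 46 = 84.6541
SE = √(s_p²(1/n₁ + 1/n₂)) = √(84.6541 × (1/15 + 1/33)) = 2.8651
t = (x̄₁ - x̄₂) / SE = (51.32 - 57.62) / 2.8651 = -6.30 / 2.8651 = -2.199
p-value = 0.0330

Since p-value > α = 0.01, we fail to reject H₀.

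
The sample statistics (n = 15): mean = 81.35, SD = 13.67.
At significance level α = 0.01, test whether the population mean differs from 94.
One-sample t-test:
H₀: μ = 94
H₁: μ ≠ 94
df = n - 1 = 14
t = (x̄ - μ₀) / (s/√n) = (81.35 - 94) / (13.67/√15) = -3.584
p-value = 0.0030

Since p-value < α = 0.01, we reject H₀.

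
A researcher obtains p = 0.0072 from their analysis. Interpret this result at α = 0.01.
Since p = 0.0072 < α = 0.01, reject H₀.
There is sufficient evidence to reject the null hypothesis; the result is statistically significant at the 0.01 level.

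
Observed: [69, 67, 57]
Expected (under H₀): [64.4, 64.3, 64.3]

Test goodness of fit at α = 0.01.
Chi-square goodness of fit test:
H₀: observed counts match expected distribution
H₁: observed counts differ from expected distribution
df = k - 1 = 2
χ² = Σ(O - E)²/E
   = (69 - 64.4)²/64.4 + (67 - 64.3)²/64.3 + (57 - 64.3)²/64.3
   = 0.329 + 0.113 + 0.829
   = 1.27
p-value = 0.5297

Since p-value > α = 0.01, we fail to reject H₀.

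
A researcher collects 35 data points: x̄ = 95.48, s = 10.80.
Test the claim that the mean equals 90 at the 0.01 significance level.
One-sample t-test:
H₀: μ = 90
H₁: μ ≠ 90
df = n - 1 = 34
t = (x̄ - μ₀) / (s/√n) = (95.48 - 90) / (10.80/√35) = 3.002
p-value = 0.0050

Since p-value < α = 0.01, we reject H₀.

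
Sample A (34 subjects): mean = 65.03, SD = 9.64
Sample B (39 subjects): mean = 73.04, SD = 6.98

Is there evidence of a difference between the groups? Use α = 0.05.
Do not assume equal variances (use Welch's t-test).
Welch's two-sample t-test:
H₀: μ₁ = μ₂
H₁: μ₁ ≠ μ₂
s₁²/n₁ = 9.64²/34 = 2.7332,  s₂²/n₂ = 6.98²/39 = 1.2492
SE = √(s₁²/n₁ + s₂²/n₂) = √(2.7332 + 1.2492) = 1.9956
df (Welch-Satterthwaite) = (s₁²/n₁ + s₂²/n₂)² / [(s₁²/n₁)²/(n₁-1) + (s₂²/n₂)²/(n₂-1)] ≈ 59.30
t = (x̄₁ - x̄₂) / SE = (65.03 - 73.04) / 1.9956 = -8.01 / 1.9956 = -4.014
p-value = 0.0002

Since p-value < α = 0.05, we reject H₀.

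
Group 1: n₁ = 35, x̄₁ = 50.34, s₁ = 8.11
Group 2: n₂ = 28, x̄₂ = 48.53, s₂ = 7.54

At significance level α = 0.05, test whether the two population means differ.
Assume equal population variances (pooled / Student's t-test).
Student's two-sample t-test (equal variances):
H₀: μ₁ = μ₂
H₁: μ₁ ≠ μ₂
df = n₁ + n₂ - 2 = 61
Pooled variance s_p² = [(n₁-1)s₁² + (n₂-1)s₂²] / (n₁ + n₂ - 2) = [(34)(8.11²) + (27)(7.54²)] / 61 = 61.8237
SE = √(s_p²(1/n₁ + 1/n₂)) = √(61.8237 × (1/35 + 1/28)) = 1.9936
t = (x̄₁ - x̄₂) / SE = (50.34 - 48.53) / 1.9936 = 1.81 / 1.9936 = 0.908
p-value = 0.3675

Since p-value > α = 0.05, we fail to reject H₀.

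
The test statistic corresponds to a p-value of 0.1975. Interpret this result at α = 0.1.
Since p = 0.1975 > α = 0.1, fail to reject H₀.
There is insufficient evidence to reject the null hypothesis; the result is not statistically significant at the 0.1 level.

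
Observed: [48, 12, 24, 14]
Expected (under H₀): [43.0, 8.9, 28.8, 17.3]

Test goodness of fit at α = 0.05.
Chi-square goodness of fit test:
H₀: observed counts match expected distribution
H₁: observed counts differ from expected distribution
df = k - 1 = 3
χ² = Σ(O - E)²/E
   = (48 - 43.0)²/43.0 + (12 - 8.9)²/8.9 + (24 - 28.8)²/28.8 + (14 - 17.3)²/17.3
   = 0.581 + 1.080 + 0.800 + 0.629
   = 3.09
p-value = 0.3779

Since p-value > α = 0.05, we fail to reject H₀.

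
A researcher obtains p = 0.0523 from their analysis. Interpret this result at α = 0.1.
Since p = 0.0523 < α = 0.1, reject H₀.
There is sufficient evidence to reject the null hypothesis; the result is statistically significant at the 0.1 level.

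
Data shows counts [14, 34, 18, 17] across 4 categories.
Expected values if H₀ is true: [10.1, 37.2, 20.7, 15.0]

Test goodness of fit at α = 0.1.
Chi-square goodness of fit test:
H₀: observed counts match expected distribution
H₁: observed counts differ from expected distribution
df = k - 1 = 3
χ² = Σ(O - E)²/E
   = (14 - 10.1)²/10.1 + (34 - 37.2)²/37.2 + (18 - 20.7)²/20.7 + (17 - 15.0)²/15.0
   = 1.506 + 0.275 + 0.352 + 0.267
   = 2.40
p-value = 0.4936

Since p-value > α = 0.1, we fail to reject H₀.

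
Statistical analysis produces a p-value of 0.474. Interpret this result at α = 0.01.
Since p = 0.474 > α = 0.01, fail to reject H₀.
There is insufficient evidence to reject the null hypothesis; the result is not statistically significant at the 0.01 level.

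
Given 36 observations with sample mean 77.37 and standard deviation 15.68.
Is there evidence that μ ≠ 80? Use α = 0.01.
One-sample t-test:
H₀: μ = 80
H₁: μ ≠ 80
df = n - 1 = 35
t = (x̄ - μ₀) / (s/√n) = (77.37 - 80) / (15.68/√36) = -1.006
p-value = 0.3211

Since p-value > α = 0.01, we fail to reject H₀.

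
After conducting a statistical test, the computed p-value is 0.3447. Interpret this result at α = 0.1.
Since p = 0.3447 > α = 0.1, fail to reject H₀.
There is insufficient evidence to reject the null hypothesis; the result is not statistically significant at the 0.1 level.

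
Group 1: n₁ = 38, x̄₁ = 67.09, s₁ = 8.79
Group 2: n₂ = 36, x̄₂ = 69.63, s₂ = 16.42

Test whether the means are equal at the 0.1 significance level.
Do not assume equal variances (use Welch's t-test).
Welch's two-sample t-test:
H₀: μ₁ = μ₂
H₁: μ₁ ≠ μ₂
s₁²/n₁ = 8.79²/38 = 2.0333,  s₂²/n₂ = 16.42²/36 = 7.4893
SE = √(s₁²/n₁ + s₂²/n₂) = √(2.0333 + 7.4893) = 3.0859
df (Welch-Satterthwaite) = (s₁²/n₁ + s₂²/n₂)² / [(s₁²/n₁)²/(n₁-1) + (s₂²/n₂)²/(n₂-1)] ≈ 52.90
t = (x̄₁ - x̄₂) / SE = (67.09 - 69.63) / 3.0859 = -2.54 / 3.0859 = -0.823
p-value = 0.4141

Since p-value > α = 0.1, we fail to reject H₀.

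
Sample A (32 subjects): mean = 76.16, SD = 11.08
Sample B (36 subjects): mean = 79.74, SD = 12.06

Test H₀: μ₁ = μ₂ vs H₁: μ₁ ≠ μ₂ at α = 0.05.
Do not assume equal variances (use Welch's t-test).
Welch's two-sample t-test:
H₀: μ₁ = μ₂
H₁: μ₁ ≠ μ₂
s₁²/n₁ = 11.08²/32 = 3.8365,  s₂²/n₂ = 12.06²/36 = 4.0401
SE = √(s₁²/n₁ + s₂²/n₂) = √(3.8365 + 4.0401) = 2.8065
df (Welch-Satterthwaite) = (s₁²/n₁ + s₂²/n₂)² / [(s₁²/n₁)²/(n₁-1) + (s₂²/n₂)²/(n₂-1)] ≈ 65.92
t = (x̄₁ - x̄₂) / SE = (76.16 - 79.74) / 2.8065 = -3.58 / 2.8065 = -1.276
p-value = 0.2066

Since p-value > α = 0.05, we fail to reject H₀.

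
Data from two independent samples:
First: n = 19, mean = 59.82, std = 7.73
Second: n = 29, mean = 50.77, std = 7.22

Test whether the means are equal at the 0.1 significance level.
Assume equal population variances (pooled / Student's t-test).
Student's two-sample t-test (equal variances):
H₀: μ₁ = μ₂
H₁: μ₁ ≠ μ₂
df = n₁ + n₂ - 2 = 46
Pooled variance s_p² = [(n₁-1)s₁² + (n₂-1)s₂²] / (n₁ + n₂ - 2) = [(18)(7.73²) + (28)(7.22²)] / 46 = 55.1119
SE = √(s_p²(1/n₁ + 1/n₂)) = √(55.1119 × (1/19 + 1/29)) = 2.1911
t = (x̄₁ - x̄₂) / SE = (59.82 - 50.77) / 2.1911 = 9.05 / 2.1911 = 4.130
p-value = 0.0002

Since p-value < α = 0.1, we reject H₀.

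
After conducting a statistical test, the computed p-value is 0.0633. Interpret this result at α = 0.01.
Since p = 0.0633 > α = 0.01, fail to reject H₀.
There is insufficient evidence to reject the null hypothesis; the result is not statistically significant at the 0.01 level.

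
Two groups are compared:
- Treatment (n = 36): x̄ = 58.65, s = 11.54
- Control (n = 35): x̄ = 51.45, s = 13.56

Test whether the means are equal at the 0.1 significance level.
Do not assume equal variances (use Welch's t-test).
Welch's two-sample t-test:
H₀: μ₁ = μ₂
H₁: μ₁ ≠ μ₂
s₁²/n₁ = 11.54²/36 = 3.6992,  s₂²/n₂ = 13.56²/35 = 5.2535
SE = √(s₁²/n₁ + s₂²/n₂) = √(3.6992 + 5.2535) = 2.9921
df (Welch-Satterthwaite) = (s₁²/n₁ + s₂²/n₂)² / [(s₁²/n₁)²/(n₁-1) + (s₂²/n₂)²/(n₂-1)] ≈ 66.64
t = (x̄₁ - x̄₂) / SE = (58.65 - 51.45) / 2.9921 = 7.20 / 2.9921 = 2.406
p-value = 0.0189

Since p-value < α = 0.1, we reject H₀.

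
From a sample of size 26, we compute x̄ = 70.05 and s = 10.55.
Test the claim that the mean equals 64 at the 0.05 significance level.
One-sample t-test:
H₀: μ = 64
H₁: μ ≠ 64
df = n - 1 = 25
t = (x̄ - μ₀) / (s/√n) = (70.05 - 64) / (10.55/√26) = 2.924
p-value = 0.0072

Since p-value < α = 0.05, we reject H₀.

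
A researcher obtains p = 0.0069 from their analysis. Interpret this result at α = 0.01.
Since p = 0.0069 < α = 0.01, reject H₀.
There is sufficient evidence to reject the null hypothesis; the result is statistically significant at the 0.01 level.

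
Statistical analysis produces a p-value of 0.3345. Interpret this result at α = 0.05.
Since p = 0.3345 > α = 0.05, fail to reject H₀.
There is insufficient evidence to reject the null hypothesis; the result is not statistically significant at the 0.05 level.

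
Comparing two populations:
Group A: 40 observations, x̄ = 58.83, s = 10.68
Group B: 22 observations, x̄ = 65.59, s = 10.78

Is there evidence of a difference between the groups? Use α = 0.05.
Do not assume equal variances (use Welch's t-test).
Welch's two-sample t-test:
H₀: μ₁ = μ₂
H₁: μ₁ ≠ μ₂
s₁²/n₁ = 10.68²/40 = 2.8516,  s₂²/n₂ = 10.78²/22 = 5.2822
SE = √(s₁²/n₁ + s₂²/n₂) = √(2.8516 + 5.2822) = 2.8520
df (Welch-Satterthwaite) = (s₁²/n₁ + s₂²/n₂)² / [(s₁²/n₁)²/(n₁-1) + (s₂²/n₂)²/(n₂-1)] ≈ 43.04
t = (x̄₁ - x̄₂) / SE = (58.83 - 65.59) / 2.8520 = -6.76 / 2.8520 = -2.370
p-value = 0.0223

Since p-value < α = 0.05, we reject H₀.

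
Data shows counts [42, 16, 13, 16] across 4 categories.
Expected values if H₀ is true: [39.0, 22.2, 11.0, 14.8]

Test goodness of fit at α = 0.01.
Chi-square goodness of fit test:
H₀: observed counts match expected distribution
H₁: observed counts differ from expected distribution
df = k - 1 = 3
χ² = Σ(O - E)²/E
   = (42 - 39.0)²/39.0 + (16 - 22.2)²/22.2 + (13 - 11.0)²/11.0 + (16 - 14.8)²/14.8
   = 0.231 + 1.732 + 0.364 + 0.097
   = 2.42
p-value = 0.4893

Since p-value > α = 0.01, we fail to reject H₀.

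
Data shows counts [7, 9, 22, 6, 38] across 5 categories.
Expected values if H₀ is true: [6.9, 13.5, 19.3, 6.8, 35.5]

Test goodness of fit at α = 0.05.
Chi-square goodness of fit test:
H₀: observed counts match expected distribution
H₁: observed counts differ from expected distribution
df = k - 1 = 4
χ² = Σ(O - E)²/E
   = (7 - 6.9)²/6.9 + (9 - 13.5)²/13.5 + (22 - 19.3)²/19.3 + (6 - 6.8)²/6.8 + (38 - 35.5)²/35.5
   = 0.001 + 1.500 + 0.378 + 0.094 + 0.176
   = 2.15
p-value = 0.7083

Since p-value > α = 0.05, we fail to reject H₀.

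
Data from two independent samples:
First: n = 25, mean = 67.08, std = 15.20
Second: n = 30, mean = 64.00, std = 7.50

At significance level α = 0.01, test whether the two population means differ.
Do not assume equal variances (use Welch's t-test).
Welch's two-sample t-test:
H₀: μ₁ = μ₂
H₁: μ₁ ≠ μ₂
s₁²/n₁ = 15.20²/25 = 9.2416,  s₂²/n₂ = 7.50²/30 = 1.8750
SE = √(s₁²/n₁ + s₂²/n₂) = √(9.2416 + 1.8750) = 3.3342
df (Welch-Satterthwaite) = (s₁²/n₁ + s₂²/n₂)² / [(s₁²/n₁)²/(n₁-1) + (s₂²/n₂)²/(n₂-1)] ≈ 33.58
t = (x̄₁ - x̄₂) / SE = (67.08 - 64.00) / 3.3342 = 3.08 / 3.3342 = 0.924
p-value = 0.3622

Since p-value > α = 0.01, we fail to reject H₀.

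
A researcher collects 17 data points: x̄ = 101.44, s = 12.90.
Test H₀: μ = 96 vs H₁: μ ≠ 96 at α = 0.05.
One-sample t-test:
H₀: μ = 96
H₁: μ ≠ 96
df = n - 1 = 16
t = (x̄ - μ₀) / (s/√n) = (101.44 - 96) / (12.90/√17) = 1.739
p-value = 0.1013

Since p-value > α = 0.05, we fail to reject H₀.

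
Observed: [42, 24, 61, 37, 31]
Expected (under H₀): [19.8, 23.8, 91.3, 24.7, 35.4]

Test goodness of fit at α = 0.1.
Chi-square goodness of fit test:
H₀: observed counts match expected distribution
H₁: observed counts differ from expected distribution
df = k - 1 = 4
χ² = Σ(O - E)²/E
   = (42 - 19.8)²/19.8 + (24 - 23.8)²/23.8 + (61 - 91.3)²/91.3 + (37 - 24.7)²/24.7 + (31 - 35.4)²/35.4
   = 24.891 + 0.002 + 10.056 + 6.125 + 0.547
   = 41.62
p-value < 0.0001

Since p-value < α = 0.1, we reject H₀.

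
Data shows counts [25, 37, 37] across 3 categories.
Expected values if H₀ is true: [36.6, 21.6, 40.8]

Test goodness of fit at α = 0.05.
Chi-square goodness of fit test:
H₀: observed counts match expected distribution
H₁: observed counts differ from expected distribution
df = k - 1 = 2
χ² = Σ(O - E)²/E
   = (25 - 36.6)²/36.6 + (37 - 21.6)²/21.6 + (37 - 40.8)²/40.8
   = 3.677 + 10.980 + 0.354
   = 15.01
p-value = 0.0006

Since p-value < α = 0.05, we reject H₀.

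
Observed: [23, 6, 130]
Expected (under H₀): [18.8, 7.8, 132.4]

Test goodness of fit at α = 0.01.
Chi-square goodness of fit test:
H₀: observed counts match expected distribution
H₁: observed counts differ from expected distribution
df = k - 1 = 2
χ² = Σ(O - E)²/E
   = (23 - 18.8)²/18.8 + (6 - 7.8)²/7.8 + (130 - 132.4)²/132.4
   = 0.938 + 0.415 + 0.044
   = 1.40
p-value = 0.4973

Since p-value > α = 0.01, we fail to reject H₀.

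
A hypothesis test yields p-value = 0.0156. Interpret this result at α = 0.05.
Since p = 0.0156 < α = 0.05, reject H₀.
There is sufficient evidence to reject the null hypothesis; the result is statistically significant at the 0.05 level.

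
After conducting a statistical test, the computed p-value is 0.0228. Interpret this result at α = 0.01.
Since p = 0.0228 > α = 0.01, fail to reject H₀.
There is insufficient evidence to reject the null hypothesis; the result is not statistically significant at the 0.01 level.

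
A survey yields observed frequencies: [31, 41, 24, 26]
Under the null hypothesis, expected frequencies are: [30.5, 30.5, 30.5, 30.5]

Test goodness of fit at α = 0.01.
Chi-square goodness of fit test:
H₀: observed counts match expected distribution
H₁: observed counts differ from expected distribution
df = k - 1 = 3
χ² = Σ(O - E)²/E
   = (31 - 30.5)²/30.5 + (41 - 30.5)²/30.5 + (24 - 30.5)²/30.5 + (26 - 30.5)²/30.5
   = 0.008 + 3.615 + 1.385 + 0.664
   = 5.67
p-value = 0.1287

Since p-value > α = 0.01, we fail to reject H₀.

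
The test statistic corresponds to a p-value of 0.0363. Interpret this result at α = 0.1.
Since p = 0.0363 < α = 0.1, reject H₀.
There is sufficient evidence to reject the null hypothesis; the result is statistically significant at the 0.1 level.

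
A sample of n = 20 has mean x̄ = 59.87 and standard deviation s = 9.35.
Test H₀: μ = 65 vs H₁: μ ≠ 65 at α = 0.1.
One-sample t-test:
H₀: μ = 65
H₁: μ ≠ 65
df = n - 1 = 19
t = (x̄ - μ₀) / (s/√n) = (59.87 - 65) / (9.35/√20) = -2.454
p-value = 0.0240

Since p-value < α = 0.1, we reject H₀.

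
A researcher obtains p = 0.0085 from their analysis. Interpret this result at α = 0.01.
Since p = 0.0085 < α = 0.01, reject H₀.
There is sufficient evidence to reject the null hypothesis; the result is statistically significant at the 0.01 level.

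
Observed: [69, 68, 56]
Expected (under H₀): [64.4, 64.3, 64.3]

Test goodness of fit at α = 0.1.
Chi-square goodness of fit test:
H₀: observed counts match expected distribution
H₁: observed counts differ from expected distribution
df = k - 1 = 2
χ² = Σ(O - E)²/E
   = (69 - 64.4)²/64.4 + (68 - 64.3)²/64.3 + (56 - 64.3)²/64.3
   = 0.329 + 0.213 + 1.071
   = 1.61
p-value = 0.4464

Since p-value > α = 0.1, we fail to reject H₀.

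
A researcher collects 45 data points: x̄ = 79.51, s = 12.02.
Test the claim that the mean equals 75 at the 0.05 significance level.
One-sample t-test:
H₀: μ = 75
H₁: μ ≠ 75
df = n - 1 = 44
t = (x̄ - μ₀) / (s/√n) = (79.51 - 75) / (12.02/√45) = 2.517
p-value = 0.0156

Since p-value < α = 0.05, we reject H₀.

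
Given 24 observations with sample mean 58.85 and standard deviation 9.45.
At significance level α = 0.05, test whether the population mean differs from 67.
One-sample t-test:
H₀: μ = 67
H₁: μ ≠ 67
df = n - 1 = 23
t = (x̄ - μ₀) / (s/√n) = (58.85 - 67) / (9.45/√24) = -4.225
p-value = 0.0003

Since p-value < α = 0.05, we reject H₀.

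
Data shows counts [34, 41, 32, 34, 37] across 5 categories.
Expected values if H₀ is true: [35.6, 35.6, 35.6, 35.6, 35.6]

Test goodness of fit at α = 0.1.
Chi-square goodness of fit test:
H₀: observed counts match expected distribution
H₁: observed counts differ from expected distribution
df = k - 1 = 4
χ² = Σ(O - E)²/E
   = (34 - 35.6)²/35.6 + (41 - 35.6)²/35.6 + (32 - 35.6)²/35.6 + (34 - 35.6)²/35.6 + (37 - 35.6)²/35.6
   = 0.072 + 0.819 + 0.364 + 0.072 + 0.055
   = 1.38
p-value = 0.8473

Since p-value > α = 0.1, we fail to reject H₀.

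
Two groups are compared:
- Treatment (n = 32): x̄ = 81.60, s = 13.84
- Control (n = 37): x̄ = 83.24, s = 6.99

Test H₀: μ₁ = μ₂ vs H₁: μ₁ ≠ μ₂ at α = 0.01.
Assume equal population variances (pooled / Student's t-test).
Student's two-sample t-test (equal variances):
H₀: μ₁ = μ₂
H₁: μ₁ ≠ μ₂
df = n₁ + n₂ - 2 = 67
Pooled variance s_p² = [(n₁-1)s₁² + (n₂-1)s₂²] / (n₁ + n₂ - 2) = [(31)(13.84²) + (36)(6.99²)] / 67 = 114.8788
SE = √(s_p²(1/n₁ + 1/n₂)) = √(114.8788 × (1/32 + 1/37)) = 2.5874
t = (x̄₁ - x̄₂) / SE = (81.60 - 83.24) / 2.5874 = -1.64 / 2.5874 = -0.634
p-value = 0.5283

Since p-value > α = 0.01, we fail to reject H₀.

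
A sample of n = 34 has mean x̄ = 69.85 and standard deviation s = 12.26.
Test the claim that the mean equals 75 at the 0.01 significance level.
One-sample t-test:
H₀: μ = 75
H₁: μ ≠ 75
df = n - 1 = 33
t = (x̄ - μ₀) / (s/√n) = (69.85 - 75) / (12.26/√34) = -2.449
p-value = 0.0198

Since p-value > α = 0.01, we fail to reject H₀.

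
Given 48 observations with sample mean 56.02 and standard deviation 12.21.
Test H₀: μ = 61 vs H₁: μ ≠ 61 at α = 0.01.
One-sample t-test:
H₀: μ = 61
H₁: μ ≠ 61
df = n - 1 = 47
t = (x̄ - μ₀) / (s/√n) = (56.02 - 61) / (12.21/√48) = -2.826
p-value = 0.0069

Since p-value < α = 0.01, we reject H₀.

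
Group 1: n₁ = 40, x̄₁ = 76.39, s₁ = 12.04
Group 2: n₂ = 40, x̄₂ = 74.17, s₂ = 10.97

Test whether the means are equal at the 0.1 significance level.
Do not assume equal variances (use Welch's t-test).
Welch's two-sample t-test:
H₀: μ₁ = μ₂
H₁: μ₁ ≠ μ₂
s₁²/n₁ = 12.04²/40 = 3.6240,  s₂²/n₂ = 10.97²/40 = 3.0085
SE = √(s₁²/n₁ + s₂²/n₂) = √(3.6240 + 3.0085) = 2.5754
df (Welch-Satterthwaite) = (s₁²/n₁ + s₂²/n₂)² / [(s₁²/n₁)²/(n₁-1) + (s₂²/n₂)²/(n₂-1)] ≈ 77.33
t = (x̄₁ - x̄₂) / SE = (76.39 - 74.17) / 2.5754 = 2.22 / 2.5754 = 0.862
p-value = 0.3913

Since p-value > α = 0.1, we fail to reject H₀.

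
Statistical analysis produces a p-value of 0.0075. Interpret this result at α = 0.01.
Since p = 0.0075 < α = 0.01, reject H₀.
There is sufficient evidence to reject the null hypothesis; the result is statistically significant at the 0.01 level.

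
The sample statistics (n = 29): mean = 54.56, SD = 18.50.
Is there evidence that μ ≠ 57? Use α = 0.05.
One-sample t-test:
H₀: μ = 57
H₁: μ ≠ 57
df = n - 1 = 28
t = (x̄ - μ₀) / (s/√n) = (54.56 - 57) / (18.50/√29) = -0.710
p-value = 0.4834

Since p-value > α = 0.05, we fail to reject H₀.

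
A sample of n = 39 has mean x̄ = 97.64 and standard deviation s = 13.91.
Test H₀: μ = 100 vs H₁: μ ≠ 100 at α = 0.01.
One-sample t-test:
H₀: μ = 100
H₁: μ ≠ 100
df = n - 1 = 38
t = (x̄ - μ₀) / (s/√n) = (97.64 - 100) / (13.91/√39) = -1.060
p-value = 0.2960

Since p-value > α = 0.01, we fail to reject H₀.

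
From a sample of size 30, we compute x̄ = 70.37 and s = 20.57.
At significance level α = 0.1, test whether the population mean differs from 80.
One-sample t-test:
H₀: μ = 80
H₁: μ ≠ 80
df = n - 1 = 29
t = (x̄ - μ₀) / (s/√n) = (70.37 - 80) / (20.57/√30) = -2.564
p-value = 0.0158

Since p-value < α = 0.1, we reject H₀.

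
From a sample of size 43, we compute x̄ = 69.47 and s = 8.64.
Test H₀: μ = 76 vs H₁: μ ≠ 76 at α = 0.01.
One-sample t-test:
H₀: μ = 76
H₁: μ ≠ 76
df = n - 1 = 42
t = (x̄ - μ₀) / (s/√n) = (69.47 - 76) / (8.64/√43) = -4.956
p-value < 0.0001

Since p-value < α = 0.01, we reject H₀.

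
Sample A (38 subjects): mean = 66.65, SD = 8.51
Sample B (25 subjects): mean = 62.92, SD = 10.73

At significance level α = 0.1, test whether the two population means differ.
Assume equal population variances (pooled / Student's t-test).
Student's two-sample t-test (equal variances):
H₀: μ₁ = μ₂
H₁: μ₁ ≠ μ₂
df = n₁ + n₂ - 2 = 61
Pooled variance s_p² = [(n₁-1)s₁² + (n₂-1)s₂²] / (n₁ + n₂ - 2) = [(37)(8.51²) + (24)(10.73²)] / 61 = 89.2251
SE = √(s_p²(1/n₁ + 1/n₂)) = √(89.2251 × (1/38 + 1/25)) = 2.4325
t = (x̄₁ - x̄₂) / SE = (66.65 - 62.92) / 2.4325 = 3.73 / 2.4325 = 1.533
p-value = 0.1303

Since p-value > α = 0.1, we fail to reject H₀.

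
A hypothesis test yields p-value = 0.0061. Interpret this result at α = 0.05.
Since p = 0.0061 < α = 0.05, reject H₀.
There is sufficient evidence to reject the null hypothesis; the result is statistically significant at the 0.05 level.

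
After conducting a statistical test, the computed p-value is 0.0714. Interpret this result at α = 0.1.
Since p = 0.0714 < α = 0.1, reject H₀.
There is sufficient evidence to reject the null hypothesis; the result is statistically significant at the 0.1 level.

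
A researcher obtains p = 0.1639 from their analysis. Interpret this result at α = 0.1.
Since p = 0.1639 > α = 0.1, fail to reject H₀.
There is insufficient evidence to reject the null hypothesis; the result is not statistically significant at the 0.1 level.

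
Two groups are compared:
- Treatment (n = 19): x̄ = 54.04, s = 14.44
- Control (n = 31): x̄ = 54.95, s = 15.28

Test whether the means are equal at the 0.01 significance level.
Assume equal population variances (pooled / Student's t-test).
Student's two-sample t-test (equal variances):
H₀: μ₁ = μ₂
H₁: μ₁ ≠ μ₂
df = n₁ + n₂ - 2 = 48
Pooled variance s_p² = [(n₁-1)s₁² + (n₂-1)s₂²] / (n₁ + n₂ - 2) = [(18)(14.44²) + (30)(15.28²)] / 48 = 224.1166
SE = √(s_p²(1/n₁ + 1/n₂)) = √(224.1166 × (1/19 + 1/31)) = 4.3618
t = (x̄₁ - x̄₂) / SE = (54.04 - 54.95) / 4.3618 = -0.91 / 4.3618 = -0.209
p-value = 0.8356

Since p-value > α = 0.01, we fail to reject H₀.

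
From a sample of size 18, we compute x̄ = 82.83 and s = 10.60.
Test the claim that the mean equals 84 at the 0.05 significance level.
One-sample t-test:
H₀: μ = 84
H₁: μ ≠ 84
df = n - 1 = 17
t = (x̄ - μ₀) / (s/√n) = (82.83 - 84) / (10.60/√18) = -0.468
p-value = 0.6455

Since p-value > α = 0.05, we fail to reject H₀.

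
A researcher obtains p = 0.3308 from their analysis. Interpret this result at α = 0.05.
Since p = 0.3308 > α = 0.05, fail to reject H₀.
There is insufficient evidence to reject the null hypothesis; the result is not statistically significant at the 0.05 level.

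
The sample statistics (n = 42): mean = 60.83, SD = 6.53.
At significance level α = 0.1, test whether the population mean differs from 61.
One-sample t-test:
H₀: μ = 61
H₁: μ ≠ 61
df = n - 1 = 41
t = (x̄ - μ₀) / (s/√n) = (60.83 - 61) / (6.53/√42) = -0.169
p-value = 0.8668

Since p-value > α = 0.1, we fail to reject H₀.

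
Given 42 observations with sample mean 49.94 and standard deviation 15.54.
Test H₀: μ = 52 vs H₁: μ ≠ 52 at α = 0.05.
One-sample t-test:
H₀: μ = 52
H₁: μ ≠ 52
df = n - 1 = 41
t = (x̄ - μ₀) / (s/√n) = (49.94 - 52) / (15.54/√42) = -0.859
p-value = 0.3953

Since p-value > α = 0.05, we fail to reject H₀.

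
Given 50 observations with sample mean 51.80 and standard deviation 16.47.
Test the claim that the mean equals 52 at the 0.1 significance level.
One-sample t-test:
H₀: μ = 52
H₁: μ ≠ 52
df = n - 1 = 49
t = (x̄ - μ₀) / (s/√n) = (51.80 - 52) / (16.47/√50) = -0.086
p-value = 0.9319

Since p-value > α = 0.1, we fail to reject H₀.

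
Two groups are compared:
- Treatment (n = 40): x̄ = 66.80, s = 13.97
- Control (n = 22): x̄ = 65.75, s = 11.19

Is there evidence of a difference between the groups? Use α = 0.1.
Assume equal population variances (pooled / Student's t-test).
Student's two-sample t-test (equal variances):
H₀: μ₁ = μ₂
H₁: μ₁ ≠ μ₂
df = n₁ + n₂ - 2 = 60
Pooled variance s_p² = [(n₁-1)s₁² + (n₂-1)s₂²] / (n₁ + n₂ - 2) = [(39)(13.97²) + (21)(11.19²)] / 60 = 170.6802
SE = √(s_p²(1/n₁ + 1/n₂)) = √(170.6802 × (1/40 + 1/22)) = 3.4677
t = (x̄₁ - x̄₂) / SE = (66.80 - 65.75) / 3.4677 = 1.05 / 3.4677 = 0.303
p-value = 0.7631

Since p-value > α = 0.1, we fail to reject H₀.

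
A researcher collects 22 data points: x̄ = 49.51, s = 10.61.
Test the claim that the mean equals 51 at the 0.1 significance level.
One-sample t-test:
H₀: μ = 51
H₁: μ ≠ 51
df = n - 1 = 21
t = (x̄ - μ₀) / (s/√n) = (49.51 - 51) / (10.61/√22) = -0.659
p-value = 0.5173

Since p-value > α = 0.1, we fail to reject H₀.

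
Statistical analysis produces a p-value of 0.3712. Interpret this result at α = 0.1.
Since p = 0.3712 > α = 0.1, fail to reject H₀.
There is insufficient evidence to reject the null hypothesis; the result is not statistically significant at the 0.1 level.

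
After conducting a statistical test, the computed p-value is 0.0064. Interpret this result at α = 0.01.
Since p = 0.0064 < α = 0.01, reject H₀.
There is sufficient evidence to reject the null hypothesis; the result is statistically significant at the 0.01 level.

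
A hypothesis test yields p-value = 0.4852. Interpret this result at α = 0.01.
Since p = 0.4852 > α = 0.01, fail to reject H₀.
There is insufficient evidence to reject the null hypothesis; the result is not statistically significant at the 0.01 level.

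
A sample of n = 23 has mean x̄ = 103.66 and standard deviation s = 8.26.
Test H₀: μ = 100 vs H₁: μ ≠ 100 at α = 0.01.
One-sample t-test:
H₀: μ = 100
H₁: μ ≠ 100
df = n - 1 = 22
t = (x̄ - μ₀) / (s/√n) = (103.66 - 100) / (8.26/√23) = 2.125
p-value = 0.0451

Since p-value > α = 0.01, we fail to reject H₀.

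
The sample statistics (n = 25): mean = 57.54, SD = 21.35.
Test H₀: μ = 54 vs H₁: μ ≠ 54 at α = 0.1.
One-sample t-test:
H₀: μ = 54
H₁: μ ≠ 54
df = n - 1 = 24
t = (x̄ - μ₀) / (s/√n) = (57.54 - 54) / (21.35/√25) = 0.829
p-value = 0.4153

Since p-value > α = 0.1, we fail to reject H₀.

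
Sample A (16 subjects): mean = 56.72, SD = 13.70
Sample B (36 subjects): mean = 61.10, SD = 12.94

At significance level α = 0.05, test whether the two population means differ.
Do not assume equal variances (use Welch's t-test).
Welch's two-sample t-test:
H₀: μ₁ = μ₂
H₁: μ₁ ≠ μ₂
s₁²/n₁ = 13.70²/16 = 11.7306,  s₂²/n₂ = 12.94²/36 = 4.6512
SE = √(s₁²/n₁ + s₂²/n₂) = √(11.7306 + 4.6512) = 4.0474
df (Welch-Satterthwaite) = (s₁²/n₁ + s₂²/n₂)² / [(s₁²/n₁)²/(n₁-1) + (s₂²/n₂)²/(n₂-1)] ≈ 27.41
t = (x̄₁ - x̄₂) / SE = (56.72 - 61.10) / 4.0474 = -4.38 / 4.0474 = -1.082
p-value = 0.2886

Since p-value > α = 0.05, we fail to reject H₀.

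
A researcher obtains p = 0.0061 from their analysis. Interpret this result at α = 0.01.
Since p = 0.0061 < α = 0.01, reject H₀.
There is sufficient evidence to reject the null hypothesis; the result is statistically significant at the 0.01 level.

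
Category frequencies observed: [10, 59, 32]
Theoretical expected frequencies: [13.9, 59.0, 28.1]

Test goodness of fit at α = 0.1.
Chi-square goodness of fit test:
H₀: observed counts match expected distribution
H₁: observed counts differ from expected distribution
df = k - 1 = 2
χ² = Σ(O - E)²/E
   = (10 - 13.9)²/13.9 + (59 - 59.0)²/59.0 + (32 - 28.1)²/28.1
   = 1.094 + 0.000 + 0.541
   = 1.64
p-value = 0.4414

Since p-value > α = 0.1, we fail to reject H₀.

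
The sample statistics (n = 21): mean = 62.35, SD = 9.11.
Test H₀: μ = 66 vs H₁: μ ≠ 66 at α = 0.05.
One-sample t-test:
H₀: μ = 66
H₁: μ ≠ 66
df = n - 1 = 20
t = (x̄ - μ₀) / (s/√n) = (62.35 - 66) / (9.11/√21) = -1.836
p-value = 0.0813

Since p-value > α = 0.05, we fail to reject H₀.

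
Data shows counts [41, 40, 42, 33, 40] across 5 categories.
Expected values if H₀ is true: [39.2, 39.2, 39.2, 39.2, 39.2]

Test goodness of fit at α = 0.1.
Chi-square goodness of fit test:
H₀: observed counts match expected distribution
H₁: observed counts differ from expected distribution
df = k - 1 = 4
χ² = Σ(O - E)²/E
   = (41 - 39.2)²/39.2 + (40 - 39.2)²/39.2 + (42 - 39.2)²/39.2 + (33 - 39.2)²/39.2 + (40 - 39.2)²/39.2
   = 0.083 + 0.016 + 0.200 + 0.981 + 0.016
   = 1.30
p-value = 0.8621

Since p-value > α = 0.1, we fail to reject H₀.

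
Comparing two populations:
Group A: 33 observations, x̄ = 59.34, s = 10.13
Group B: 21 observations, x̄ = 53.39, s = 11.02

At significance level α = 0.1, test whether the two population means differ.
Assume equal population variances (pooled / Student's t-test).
Student's two-sample t-test (equal variances):
H₀: μ₁ = μ₂
H₁: μ₁ ≠ μ₂
df = n₁ + n₂ - 2 = 52
Pooled variance s_p² = [(n₁-1)s₁² + (n₂-1)s₂²] / (n₁ + n₂ - 2) = [(32)(10.13²) + (20)(11.02²)] / 52 = 109.8567
SE = √(s_p²(1/n₁ + 1/n₂)) = √(109.8567 × (1/33 + 1/21)) = 2.9258
t = (x̄₁ - x̄₂) / SE = (59.34 - 53.39) / 2.9258 = 5.95 / 2.9258 = 2.034
p-value = 0.0471

Since p-value < α = 0.1, we reject H₀.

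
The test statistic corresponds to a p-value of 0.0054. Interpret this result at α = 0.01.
Since p = 0.0054 < α = 0.01, reject H₀.
There is sufficient evidence to reject the null hypothesis; the result is statistically significant at the 0.01 level.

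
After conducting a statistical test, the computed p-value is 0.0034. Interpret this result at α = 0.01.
Since p = 0.0034 < α = 0.01, reject H₀.
There is sufficient evidence to reject the null hypothesis; the result is statistically significant at the 0.01 level.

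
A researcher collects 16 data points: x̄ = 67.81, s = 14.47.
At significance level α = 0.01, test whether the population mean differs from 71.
One-sample t-test:
H₀: μ = 71
H₁: μ ≠ 71
df = n - 1 = 15
t = (x̄ - μ₀) / (s/√n) = (67.81 - 71) / (14.47/√16) = -0.882
p-value = 0.3918

Since p-value > α = 0.01, we fail to reject H₀.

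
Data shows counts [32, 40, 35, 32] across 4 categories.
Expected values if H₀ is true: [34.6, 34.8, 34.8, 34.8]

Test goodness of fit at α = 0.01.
Chi-square goodness of fit test:
H₀: observed counts match expected distribution
H₁: observed counts differ from expected distribution
df = k - 1 = 3
χ² = Σ(O - E)²/E
   = (32 - 34.6)²/34.6 + (40 - 34.8)²/34.8 + (35 - 34.8)²/34.8 + (32 - 34.8)²/34.8
   = 0.195 + 0.777 + 0.001 + 0.225
   = 1.20
p-value = 0.7533

Since p-value > α = 0.01, we fail to reject H₀.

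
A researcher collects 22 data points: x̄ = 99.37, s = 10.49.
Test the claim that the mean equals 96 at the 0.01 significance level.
One-sample t-test:
H₀: μ = 96
H₁: μ ≠ 96
df = n - 1 = 21
t = (x̄ - μ₀) / (s/√n) = (99.37 - 96) / (10.49/√22) = 1.507
p-value = 0.1467

Since p-value > α = 0.01, we fail to reject H₀.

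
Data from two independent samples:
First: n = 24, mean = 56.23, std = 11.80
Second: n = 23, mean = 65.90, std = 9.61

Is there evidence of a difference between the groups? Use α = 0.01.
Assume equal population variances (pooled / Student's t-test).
Student's two-sample t-test (equal variances):
H₀: μ₁ = μ₂
H₁: μ₁ ≠ μ₂
df = n₁ + n₂ - 2 = 45
Pooled variance s_p² = [(n₁-1)s₁² + (n₂-1)s₂²] / (n₁ + n₂ - 2) = [(23)(11.80²) + (22)(9.61²)] / 45 = 116.3170
SE = √(s_p²(1/n₁ + 1/n₂)) = √(116.3170 × (1/24 + 1/23)) = 3.1470
t = (x̄₁ - x̄₂) / SE = (56.23 - 65.90) / 3.1470 = -9.67 / 3.1470 = -3.073
p-value = 0.0036

Since p-value < α = 0.01, we reject H₀.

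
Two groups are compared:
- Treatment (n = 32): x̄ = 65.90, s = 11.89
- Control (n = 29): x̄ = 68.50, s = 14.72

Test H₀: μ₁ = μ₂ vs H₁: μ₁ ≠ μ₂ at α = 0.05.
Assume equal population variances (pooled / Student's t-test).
Student's two-sample t-test (equal variances):
H₀: μ₁ = μ₂
H₁: μ₁ ≠ μ₂
df = n₁ + n₂ - 2 = 59
Pooled variance s_p² = [(n₁-1)s₁² + (n₂-1)s₂²] / (n₁ + n₂ - 2) = [(31)(11.89²) + (28)(14.72²)] / 59 = 177.1107
SE = √(s_p²(1/n₁ + 1/n₂)) = √(177.1107 × (1/32 + 1/29)) = 3.4120
t = (x̄₁ - x̄₂) / SE = (65.90 - 68.50) / 3.4120 = -2.60 / 3.4120 = -0.762
p-value = 0.4491

Since p-value > α = 0.05, we fail to reject H₀.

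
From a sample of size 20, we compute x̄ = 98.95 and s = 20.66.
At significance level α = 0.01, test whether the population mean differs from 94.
One-sample t-test:
H₀: μ = 94
H₁: μ ≠ 94
df = n - 1 = 19
t = (x̄ - μ₀) / (s/√n) = (98.95 - 94) / (20.66/√20) = 1.071
p-value = 0.2974

Since p-value > α = 0.01, we fail to reject H₀.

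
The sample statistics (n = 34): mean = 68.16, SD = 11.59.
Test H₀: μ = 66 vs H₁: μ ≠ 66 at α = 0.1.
One-sample t-test:
H₀: μ = 66
H₁: μ ≠ 66
df = n - 1 = 33
t = (x̄ - μ₀) / (s/√n) = (68.16 - 66) / (11.59/√34) = 1.087
p-value = 0.2850

Since p-value > α = 0.1, we fail to reject H₀.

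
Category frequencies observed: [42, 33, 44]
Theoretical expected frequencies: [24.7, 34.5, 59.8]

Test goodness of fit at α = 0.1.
Chi-square goodness of fit test:
H₀: observed counts match expected distribution
H₁: observed counts differ from expected distribution
df = k - 1 = 2
χ² = Σ(O - E)²/E
   = (42 - 24.7)²/24.7 + (33 - 34.5)²/34.5 + (44 - 59.8)²/59.8
   = 12.117 + 0.065 + 4.175
   = 16.36
p-value = 0.0003

Since p-value < α = 0.1, we reject H₀.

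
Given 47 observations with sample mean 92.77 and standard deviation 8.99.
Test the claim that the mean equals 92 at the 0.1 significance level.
One-sample t-test:
H₀: μ = 92
H₁: μ ≠ 92
df = n - 1 = 46
t = (x̄ - μ₀) / (s/√n) = (92.77 - 92) / (8.99/√47) = 0.587
p-value = 0.5599

Since p-value > α = 0.1, we fail to reject H₀.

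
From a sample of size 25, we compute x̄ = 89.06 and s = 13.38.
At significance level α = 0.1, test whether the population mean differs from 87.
One-sample t-test:
H₀: μ = 87
H₁: μ ≠ 87
df = n - 1 = 24
t = (x̄ - μ₀) / (s/√n) = (89.06 - 87) / (13.38/√25) = 0.770
p-value = 0.4489

Since p-value > α = 0.1, we fail to reject H₀.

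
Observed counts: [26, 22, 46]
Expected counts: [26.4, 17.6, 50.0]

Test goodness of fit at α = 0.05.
Chi-square goodness of fit test:
H₀: observed counts match expected distribution
H₁: observed counts differ from expected distribution
df = k - 1 = 2
χ² = Σ(O - E)²/E
   = (26 - 26.4)²/26.4 + (22 - 17.6)²/17.6 + (46 - 50.0)²/50.0
   = 0.006 + 1.100 + 0.320
   = 1.43
p-value = 0.4902

Since p-value > α = 0.05, we fail to reject H₀.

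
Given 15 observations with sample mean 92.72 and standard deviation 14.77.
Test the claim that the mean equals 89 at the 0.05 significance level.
One-sample t-test:
H₀: μ = 89
H₁: μ ≠ 89
df = n - 1 = 14
t = (x̄ - μ₀) / (s/√n) = (92.72 - 89) / (14.77/√15) = 0.975
p-value = 0.3459

Since p-value > α = 0.05, we fail to reject H₀.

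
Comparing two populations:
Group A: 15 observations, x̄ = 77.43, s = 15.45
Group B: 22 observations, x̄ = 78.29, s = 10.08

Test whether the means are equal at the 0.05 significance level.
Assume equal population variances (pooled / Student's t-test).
Student's two-sample t-test (equal variances):
H₀: μ₁ = μ₂
H₁: μ₁ ≠ μ₂
df = n₁ + n₂ - 2 = 35
Pooled variance s_p² = [(n₁-1)s₁² + (n₂-1)s₂²] / (n₁ + n₂ - 2) = [(14)(15.45²) + (21)(10.08²)] / 35 = 156.4448
SE = √(s_p²(1/n₁ + 1/n₂)) = √(156.4448 × (1/15 + 1/22)) = 4.1882
t = (x̄₁ - x̄₂) / SE = (77.43 - 78.29) / 4.1882 = -0.86 / 4.1882 = -0.205
p-value = 0.8385

Since p-value > α = 0.05, we fail to reject H₀.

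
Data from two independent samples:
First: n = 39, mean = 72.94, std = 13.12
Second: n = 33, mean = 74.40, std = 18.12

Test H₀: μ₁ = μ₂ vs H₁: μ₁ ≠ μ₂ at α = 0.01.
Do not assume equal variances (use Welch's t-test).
Welch's two-sample t-test:
H₀: μ₁ = μ₂
H₁: μ₁ ≠ μ₂
s₁²/n₁ = 13.12²/39 = 4.4137,  s₂²/n₂ = 18.12²/33 = 9.9495
SE = √(s₁²/n₁ + s₂²/n₂) = √(4.4137 + 9.9495) = 3.7899
df (Welch-Satterthwaite) = (s₁²/n₁ + s₂²/n₂)² / [(s₁²/n₁)²/(n₁-1) + (s₂²/n₂)²/(n₂-1)] ≈ 57.21
t = (x̄₁ - x̄₂) / SE = (72.94 - 74.40) / 3.7899 = -1.46 / 3.7899 = -0.385
p-value = 0.7015

Since p-value > α = 0.01, we fail to reject H₀.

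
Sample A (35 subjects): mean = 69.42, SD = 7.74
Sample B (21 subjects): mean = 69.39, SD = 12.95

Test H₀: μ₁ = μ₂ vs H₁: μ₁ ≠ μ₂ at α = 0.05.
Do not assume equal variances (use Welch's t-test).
Welch's two-sample t-test:
H₀: μ₁ = μ₂
H₁: μ₁ ≠ μ₂
s₁²/n₁ = 7.74²/35 = 1.7116,  s₂²/n₂ = 12.95²/21 = 7.9858
SE = √(s₁²/n₁ + s₂²/n₂) = √(1.7116 + 7.9858) = 3.1141
df (Welch-Satterthwaite) = (s₁²/n₁ + s₂²/n₂)² / [(s₁²/n₁)²/(n₁-1) + (s₂²/n₂)²/(n₂-1)] ≈ 28.72
t = (x̄₁ - x̄₂) / SE = (69.42 - 69.39) / 3.1141 = 0.03 / 3.1141 = 0.010
p-value = 0.9924

Since p-value > α = 0.05, we fail to reject H₀.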